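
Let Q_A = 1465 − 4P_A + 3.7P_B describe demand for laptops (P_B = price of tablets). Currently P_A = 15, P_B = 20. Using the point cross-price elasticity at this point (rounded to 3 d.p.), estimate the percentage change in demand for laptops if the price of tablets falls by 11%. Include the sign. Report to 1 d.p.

-0.6%

At P_A = 15, P_B = 20: Q_A = 1479.
∂Q_A/∂P_B = 3.7.
ε = (∂Q_A/∂P_B)(P_B/Q_A) = 3.7000 × 20/1479 ≈ 0.050.
%ΔQ_A ≈ ε × %ΔP_B = 0.050 × (-11%) = -0.6%.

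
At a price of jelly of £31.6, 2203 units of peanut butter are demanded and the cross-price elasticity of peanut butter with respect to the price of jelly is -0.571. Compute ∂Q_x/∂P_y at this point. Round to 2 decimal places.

-39.81

ε = (∂Q_x/∂P_y)·(P_y/Q_x) ⇒ ∂Q_x/∂P_y = ε·Q_x/P_y = -0.571 × 2203/31.6 ≈ -39.81.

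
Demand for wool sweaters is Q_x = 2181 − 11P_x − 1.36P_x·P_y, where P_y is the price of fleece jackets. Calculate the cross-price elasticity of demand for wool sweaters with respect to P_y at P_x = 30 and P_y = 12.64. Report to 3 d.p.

-0.386

At P_x = 30 and P_y = 12.64: Q_x = 1335.288.
∂Q_x/∂P_y = -1.36P_x = -1.36(30) = -40.8000.
ε = (∂Q_x/∂P_y)(P_y/Q_x) = -40.8000 × (12.64/1335.288) ≈ -0.386.
ε < 0: complements.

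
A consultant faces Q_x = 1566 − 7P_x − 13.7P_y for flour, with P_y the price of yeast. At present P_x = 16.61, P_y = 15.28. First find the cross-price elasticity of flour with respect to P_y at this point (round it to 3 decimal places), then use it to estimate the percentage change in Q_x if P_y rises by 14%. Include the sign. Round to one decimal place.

-2.4%

At P_x = 16.61, P_y = 15.28: Q_x = 1240.394.
∂Q_x/∂P_y = -13.7.
ε = (∂Q_x/∂P_y)(P_y/Q_x) = -13.7000 × 15.28/1240.394 ≈ -0.169.
%ΔQ_x ≈ ε × %ΔP_y = -0.169 × (14%) = -2.4%.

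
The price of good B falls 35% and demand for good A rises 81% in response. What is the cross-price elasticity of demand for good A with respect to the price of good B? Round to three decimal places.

ε = (%ΔQ of good A) / (%ΔP of good B) = (81%) / (-35%) ≈ -2.314.
Negative cross-price elasticity: complements.

-2.314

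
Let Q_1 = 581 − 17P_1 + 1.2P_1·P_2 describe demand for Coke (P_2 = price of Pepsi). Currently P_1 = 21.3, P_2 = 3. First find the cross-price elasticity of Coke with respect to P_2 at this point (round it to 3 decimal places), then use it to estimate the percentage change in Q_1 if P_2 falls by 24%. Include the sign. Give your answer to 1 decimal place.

-6.2%

At P_1 = 21.3, P_2 = 3: Q_1 = 295.58.
∂Q_1/∂P_2 = 1.2P_1 = 25.5600.
ε = (∂Q_1/∂P_2)(P_2/Q_1) = 25.5600 × 3/295.58 ≈ 0.259.
%ΔQ_1 ≈ ε × %ΔP_2 = 0.259 × (-24%) = -6.2%.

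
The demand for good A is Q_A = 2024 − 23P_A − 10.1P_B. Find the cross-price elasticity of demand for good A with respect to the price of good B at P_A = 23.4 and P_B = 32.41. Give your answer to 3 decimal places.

-0.283

At P_A = 23.4 and P_B = 32.41: Q_A = 1158.459.
∂Q_A/∂P_B = -10.1.
ε = (∂Q_A/∂P_B)(P_B/Q_A) = -10.1 × (32.41/1158.459) ≈ -0.283.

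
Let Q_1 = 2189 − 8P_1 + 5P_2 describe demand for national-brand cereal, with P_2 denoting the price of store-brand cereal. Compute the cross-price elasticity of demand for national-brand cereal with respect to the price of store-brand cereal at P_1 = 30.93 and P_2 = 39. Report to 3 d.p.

0.091

At P_1 = 30.93 and P_2 = 39: Q_1 = 2136.56.
∂Q_1/∂P_2 = 5.
ε = (∂Q_1/∂P_2)(P_2/Q_1) = 5 × (39/2136.56) ≈ 0.091.
Since ε > 0, national-brand cereal and store-brand cereal are substitutes.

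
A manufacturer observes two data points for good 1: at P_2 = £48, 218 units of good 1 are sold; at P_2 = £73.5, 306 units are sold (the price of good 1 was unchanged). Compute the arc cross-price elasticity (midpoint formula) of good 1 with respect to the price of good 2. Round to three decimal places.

0.800

ΔQ_1 = 306 − 218 = 88; ΔP_2 = 73.5 − 48 = 25.5.
Midpoints: Q̄_1 = 262.0, P̄_2 = 60.75.
ε = (ΔQ_1/Q̄_1)/(ΔP_2/P̄_2) = (88/262.0)/(25.5/60.75) ≈ 0.800.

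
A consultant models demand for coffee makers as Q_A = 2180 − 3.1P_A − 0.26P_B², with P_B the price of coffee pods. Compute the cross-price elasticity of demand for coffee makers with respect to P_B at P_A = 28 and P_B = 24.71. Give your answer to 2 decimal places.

-0.16

At P_A = 28 and P_B = 24.71: Q_A = 1934.448.
∂Q_A/∂P_B = -0.52P_B = -0.52(24.71) = -12.8492.
ε = (∂Q_A/∂P_B)(P_B/Q_A) = -12.8492 × (24.71/1934.448) ≈ -0.16.
ε < 0: complements.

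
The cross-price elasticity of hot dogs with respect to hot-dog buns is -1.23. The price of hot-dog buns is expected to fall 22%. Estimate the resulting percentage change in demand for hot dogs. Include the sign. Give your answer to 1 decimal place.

%ΔQ ≈ ε × %ΔP of hot-dog buns = -1.23 × (-22%) = 27.1%.

27.1%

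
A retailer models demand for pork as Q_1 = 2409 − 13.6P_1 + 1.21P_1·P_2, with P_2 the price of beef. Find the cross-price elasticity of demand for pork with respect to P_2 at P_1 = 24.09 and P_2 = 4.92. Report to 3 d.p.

At P_1 = 24.09 and P_2 = 4.92: Q_1 = 2224.789.
∂Q_1/∂P_2 = 1.21P_1 = 1.21(24.09) = 29.1489.
ε = (∂Q_1/∂P_2)(P_2/Q_1) = 29.1489 × (4.92/2224.789) ≈ 0.064.
ε > 0: substitutes.

0.064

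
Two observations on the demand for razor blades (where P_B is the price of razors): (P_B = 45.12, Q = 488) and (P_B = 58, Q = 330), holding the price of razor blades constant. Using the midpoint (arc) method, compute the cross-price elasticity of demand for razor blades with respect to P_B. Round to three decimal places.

ΔQ_A = 330 − 488 = -158; ΔP_B = 58 − 45.12 = 12.88.
Midpoints: Q̄_A = 409.0, P̄_B = 51.56.
ε = (ΔQ_A/Q̄_A)/(ΔP_B/P̄_B) = (-158/409.0)/(12.88/51.56) ≈ -1.546.
ε < 0: razor blades and razors are complements.

-1.546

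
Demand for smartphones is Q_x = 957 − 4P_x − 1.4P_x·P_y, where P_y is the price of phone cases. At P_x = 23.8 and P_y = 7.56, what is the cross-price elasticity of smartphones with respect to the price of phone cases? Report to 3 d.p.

-0.413

At P_x = 23.8 and P_y = 7.56: Q_x = 609.901.
∂Q_x/∂P_y = -1.4P_x = -1.4(23.8) = -33.3200.
ε = (∂Q_x/∂P_y)(P_y/Q_x) = -33.3200 × (7.56/609.901) ≈ -0.413.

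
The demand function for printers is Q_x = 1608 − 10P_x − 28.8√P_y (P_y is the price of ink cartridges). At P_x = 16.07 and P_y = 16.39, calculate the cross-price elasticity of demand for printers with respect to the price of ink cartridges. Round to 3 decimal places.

At P_x = 16.07 and P_y = 16.39: Q_x = 1330.704.
∂Q_x/∂P_y = -28.8/(2√P_y) = -28.8/(2√16.39) = -3.5569.
ε = (∂Q_x/∂P_y)(P_y/Q_x) = -3.5569 × (16.39/1330.704) ≈ -0.044.

-0.044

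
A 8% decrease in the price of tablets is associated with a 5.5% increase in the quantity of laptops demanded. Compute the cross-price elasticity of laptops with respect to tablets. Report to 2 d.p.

ε = (%ΔQ of laptops) / (%ΔP of tablets) = (5.5%) / (-8%) ≈ -0.69.
Negative cross-price elasticity: complements.

-0.69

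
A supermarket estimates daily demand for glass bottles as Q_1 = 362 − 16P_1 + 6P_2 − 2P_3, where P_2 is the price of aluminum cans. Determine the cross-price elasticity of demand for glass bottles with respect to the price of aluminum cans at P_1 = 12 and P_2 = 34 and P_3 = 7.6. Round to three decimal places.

At P_1 = 12 and P_2 = 34 and P_3 = 7.6: Q_1 = 358.8.
∂Q_1/∂P_2 = 6.
ε = (∂Q_1/∂P_2)(P_2/Q_1) = 6 × (34/358.8) ≈ 0.569.
Since ε > 0, glass bottles and aluminum cans are substitutes.

0.569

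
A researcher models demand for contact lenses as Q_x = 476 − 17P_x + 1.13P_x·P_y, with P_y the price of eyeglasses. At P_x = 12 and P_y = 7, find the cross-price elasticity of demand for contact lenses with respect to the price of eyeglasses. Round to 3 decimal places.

0.259

At P_x = 12 and P_y = 7: Q_x = 366.92.
∂Q_x/∂P_y = 1.13P_x = 1.13(12) = 13.5600.
ε = (∂Q_x/∂P_y)(P_y/Q_x) = 13.5600 × (7/366.92) ≈ 0.259.
ε > 0: substitutes.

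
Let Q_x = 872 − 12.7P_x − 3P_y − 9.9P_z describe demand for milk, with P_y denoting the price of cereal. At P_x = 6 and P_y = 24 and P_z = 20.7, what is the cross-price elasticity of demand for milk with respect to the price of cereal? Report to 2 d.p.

At P_x = 6 and P_y = 24 and P_z = 20.7: Q_x = 518.87.
∂Q_x/∂P_y = -3.
ε = (∂Q_x/∂P_y)(P_y/Q_x) = -3 × (24/518.87) ≈ -0.14.
Since ε < 0, milk and cereal are complements.

-0.14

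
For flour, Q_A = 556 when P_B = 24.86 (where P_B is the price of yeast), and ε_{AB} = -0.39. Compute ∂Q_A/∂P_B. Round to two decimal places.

-8.72

ε = (∂Q_A/∂P_B)·(P_B/Q_A) ⇒ ∂Q_A/∂P_B = ε·Q_A/P_B = -0.39 × 556/24.86 ≈ -8.72.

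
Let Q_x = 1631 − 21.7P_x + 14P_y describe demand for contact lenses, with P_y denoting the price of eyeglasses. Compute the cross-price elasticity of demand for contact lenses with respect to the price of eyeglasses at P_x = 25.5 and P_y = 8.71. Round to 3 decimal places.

At P_x = 25.5 and P_y = 8.71: Q_x = 1199.59.
∂Q_x/∂P_y = 14.
ε = (∂Q_x/∂P_y)(P_y/Q_x) = 14 × (8.71/1199.59) ≈ 0.102.
Since ε > 0, contact lenses and eyeglasses are substitutes.

0.102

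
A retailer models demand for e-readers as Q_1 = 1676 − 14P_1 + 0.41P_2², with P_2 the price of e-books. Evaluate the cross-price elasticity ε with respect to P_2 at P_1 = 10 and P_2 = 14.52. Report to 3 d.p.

0.107

At P_1 = 10 and P_2 = 14.52: Q_1 = 1622.440.
∂Q_1/∂P_2 = 0.82P_2 = 0.82(14.52) = 11.9064.
ε = (∂Q_1/∂P_2)(P_2/Q_1) = 11.9064 × (14.52/1622.440) ≈ 0.107.
ε > 0: substitutes.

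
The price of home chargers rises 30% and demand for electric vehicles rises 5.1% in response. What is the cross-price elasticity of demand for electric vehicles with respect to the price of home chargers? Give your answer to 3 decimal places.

0.170

ε = (%ΔQ of electric vehicles) / (%ΔP of home chargers) = (5.1%) / (30%) ≈ 0.170.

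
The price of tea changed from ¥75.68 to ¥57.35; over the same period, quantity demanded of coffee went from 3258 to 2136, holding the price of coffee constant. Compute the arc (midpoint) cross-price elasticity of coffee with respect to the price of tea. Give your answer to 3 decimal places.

ΔQ_A = 2136 − 3258 = -1122; ΔP_B = 57.35 − 75.68 = -18.33.
Midpoints: Q̄_A = 2697.0, P̄_B = 66.52.
ε = (ΔQ_A/Q̄_A)/(ΔP_B/P̄_B) = (-1122/2697.0)/(-18.33/66.52) ≈ 1.510.
ε > 0: coffee and tea are substitutes.

1.510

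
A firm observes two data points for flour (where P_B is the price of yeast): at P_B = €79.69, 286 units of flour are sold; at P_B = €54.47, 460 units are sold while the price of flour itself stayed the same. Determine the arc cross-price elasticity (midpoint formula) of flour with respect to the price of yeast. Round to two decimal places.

ΔQ_A = 460 − 286 = 174; ΔP_B = 54.47 − 79.69 = -25.22.
Midpoints: Q̄_A = 373.0, P̄_B = 67.08.
ε = (ΔQ_A/Q̄_A)/(ΔP_B/P̄_B) = (174/373.0)/(-25.22/67.08) ≈ -1.24.
ε < 0: flour and yeast are complements.

-1.24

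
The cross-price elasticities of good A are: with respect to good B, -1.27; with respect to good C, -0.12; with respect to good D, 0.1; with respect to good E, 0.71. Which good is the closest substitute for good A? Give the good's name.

good E

Substitutes have ε > 0. Among the positive values, 0.71 (good E) is largest.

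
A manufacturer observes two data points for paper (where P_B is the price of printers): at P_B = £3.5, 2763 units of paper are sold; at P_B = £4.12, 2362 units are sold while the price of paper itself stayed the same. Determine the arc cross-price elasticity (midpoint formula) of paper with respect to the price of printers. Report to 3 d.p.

-0.962

ΔQ_A = 2362 − 2763 = -401; ΔP_B = 4.12 − 3.5 = 0.62.
Midpoints: Q̄_A = 2562.5, P̄_B = 3.81.
ε = (ΔQ_A/Q̄_A)/(ΔP_B/P̄_B) = (-401/2562.5)/(0.62/3.81) ≈ -0.962.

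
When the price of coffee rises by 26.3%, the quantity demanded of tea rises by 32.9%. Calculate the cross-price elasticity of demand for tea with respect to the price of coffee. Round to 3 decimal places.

ε = (%ΔQ of tea) / (%ΔP of coffee) = (32.9%) / (26.3%) ≈ 1.251.

1.251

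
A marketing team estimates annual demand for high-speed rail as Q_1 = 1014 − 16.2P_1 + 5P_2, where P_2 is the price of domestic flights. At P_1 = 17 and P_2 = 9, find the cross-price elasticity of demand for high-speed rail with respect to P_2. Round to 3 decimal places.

At P_1 = 17 and P_2 = 9: Q_1 = 783.6.
∂Q_1/∂P_2 = 5.
ε = (∂Q_1/∂P_2)(P_2/Q_1) = 5 × (9/783.6) ≈ 0.057.

0.057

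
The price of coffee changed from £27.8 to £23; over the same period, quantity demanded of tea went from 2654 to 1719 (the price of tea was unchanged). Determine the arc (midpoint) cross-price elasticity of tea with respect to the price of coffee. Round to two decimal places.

ΔQ_A = 1719 − 2654 = -935; ΔP_B = 23 − 27.8 = -4.8.
Midpoints: Q̄_A = 2186.5, P̄_B = 25.40.
ε = (ΔQ_A/Q̄_A)/(ΔP_B/P̄_B) = (-935/2186.5)/(-4.8/25.40) ≈ 2.26.
ε > 0: tea and coffee are substitutes.

2.26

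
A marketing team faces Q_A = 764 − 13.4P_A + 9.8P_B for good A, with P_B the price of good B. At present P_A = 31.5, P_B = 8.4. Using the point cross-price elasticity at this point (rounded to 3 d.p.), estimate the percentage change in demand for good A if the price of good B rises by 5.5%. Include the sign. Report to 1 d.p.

At P_A = 31.5, P_B = 8.4: Q_A = 424.22.
∂Q_A/∂P_B = 9.8.
ε = (∂Q_A/∂P_B)(P_B/Q_A) = 9.8000 × 8.4/424.22 ≈ 0.194.
%ΔQ_A ≈ ε × %ΔP_B = 0.194 × (5.5%) = 1.1%.

1.1%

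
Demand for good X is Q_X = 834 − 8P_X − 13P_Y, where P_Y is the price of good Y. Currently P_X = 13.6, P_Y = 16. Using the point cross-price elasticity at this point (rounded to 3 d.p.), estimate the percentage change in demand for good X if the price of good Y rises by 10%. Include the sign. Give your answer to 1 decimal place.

-4.0%

At P_X = 13.6, P_Y = 16: Q_X = 517.2.
∂Q_X/∂P_Y = -13.
ε = (∂Q_X/∂P_Y)(P_Y/Q_X) = -13.0000 × 16/517.2 ≈ -0.402.
%ΔQ_X ≈ ε × %ΔP_Y = -0.402 × (10%) = -4.0%.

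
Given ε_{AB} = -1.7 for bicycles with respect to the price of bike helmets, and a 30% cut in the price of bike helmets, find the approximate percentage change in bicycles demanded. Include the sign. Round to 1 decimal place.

51.0%

%ΔQ ≈ ε × %ΔP of bike helmets = -1.7 × (-30%) = 51.0%.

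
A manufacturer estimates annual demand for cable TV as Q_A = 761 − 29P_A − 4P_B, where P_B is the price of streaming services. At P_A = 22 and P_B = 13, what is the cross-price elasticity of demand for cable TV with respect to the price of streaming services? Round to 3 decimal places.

-0.732

At P_A = 22 and P_B = 13: Q_A = 71.
∂Q_A/∂P_B = -4.
ε = (∂Q_A/∂P_B)(P_B/Q_A) = -4 × (13/71) ≈ -0.732.
Since ε < 0, cable TV and streaming services are complements.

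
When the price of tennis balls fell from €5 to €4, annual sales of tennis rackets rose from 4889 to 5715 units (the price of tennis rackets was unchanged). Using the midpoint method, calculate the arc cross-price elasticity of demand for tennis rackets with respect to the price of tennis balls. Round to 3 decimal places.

ΔQ_A = 5715 − 4889 = 826; ΔP_B = 4 − 5 = -1.
Midpoints: Q̄_A = 5302.0, P̄_B = 4.50.
ε = (ΔQ_A/Q̄_A)/(ΔP_B/P̄_B) = (826/5302.0)/(-1/4.50) ≈ -0.701.

-0.701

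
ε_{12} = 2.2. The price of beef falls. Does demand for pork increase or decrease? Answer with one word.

ε > 0 and the price of beef falls, so the quantity of pork moves in the same direction: it decreases.

decrease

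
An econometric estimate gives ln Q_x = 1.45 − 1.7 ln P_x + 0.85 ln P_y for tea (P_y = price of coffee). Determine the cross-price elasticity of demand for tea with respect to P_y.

0.85

In a log-linear (constant-elasticity) demand function, the coefficient on ln P_y is the cross-price elasticity.
ε = 0.85. Positive, so tea and coffee are substitutes.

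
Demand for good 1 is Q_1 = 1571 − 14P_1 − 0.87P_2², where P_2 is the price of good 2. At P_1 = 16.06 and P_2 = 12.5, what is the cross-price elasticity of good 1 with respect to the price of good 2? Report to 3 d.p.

At P_1 = 16.06 and P_2 = 12.5: Q_1 = 1210.223.
∂Q_1/∂P_2 = -1.74P_2 = -1.74(12.5) = -21.7500.
ε = (∂Q_1/∂P_2)(P_2/Q_1) = -21.7500 × (12.5/1210.223) ≈ -0.225.
ε < 0: complements.

-0.225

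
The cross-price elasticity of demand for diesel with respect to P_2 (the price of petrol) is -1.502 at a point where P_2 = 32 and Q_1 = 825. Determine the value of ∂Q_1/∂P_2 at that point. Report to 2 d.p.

ε = (∂Q_1/∂P_2)·(P_2/Q_1) ⇒ ∂Q_1/∂P_2 = ε·Q_1/P_2 = -1.502 × 825/32 ≈ -38.72.

-38.72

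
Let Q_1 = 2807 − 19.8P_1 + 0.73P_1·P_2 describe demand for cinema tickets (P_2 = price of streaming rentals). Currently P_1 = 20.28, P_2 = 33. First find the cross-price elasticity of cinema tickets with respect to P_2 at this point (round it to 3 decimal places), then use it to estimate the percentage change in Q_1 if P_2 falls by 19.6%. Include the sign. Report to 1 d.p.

At P_1 = 20.28, P_2 = 33: Q_1 = 2894.001.
∂Q_1/∂P_2 = 0.73P_1 = 14.8044.
ε = (∂Q_1/∂P_2)(P_2/Q_1) = 14.8044 × 33/2894.001 ≈ 0.169.
%ΔQ_1 ≈ ε × %ΔP_2 = 0.169 × (-19.6%) = -3.3%.

-3.3%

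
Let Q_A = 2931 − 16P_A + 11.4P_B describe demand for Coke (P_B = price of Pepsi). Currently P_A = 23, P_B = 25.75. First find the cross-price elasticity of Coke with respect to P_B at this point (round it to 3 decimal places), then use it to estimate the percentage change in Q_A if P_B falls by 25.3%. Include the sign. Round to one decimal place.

-2.6%

At P_A = 23, P_B = 25.75: Q_A = 2856.55.
∂Q_A/∂P_B = 11.4.
ε = (∂Q_A/∂P_B)(P_B/Q_A) = 11.4000 × 25.75/2856.55 ≈ 0.103.
%ΔQ_A ≈ ε × %ΔP_B = 0.103 × (-25.3%) = -2.6%.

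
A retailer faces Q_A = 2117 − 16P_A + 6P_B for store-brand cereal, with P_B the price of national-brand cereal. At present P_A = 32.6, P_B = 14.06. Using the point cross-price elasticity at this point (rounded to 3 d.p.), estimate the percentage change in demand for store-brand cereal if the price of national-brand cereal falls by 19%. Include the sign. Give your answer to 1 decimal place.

At P_A = 32.6, P_B = 14.06: Q_A = 1679.76.
∂Q_A/∂P_B = 6.
ε = (∂Q_A/∂P_B)(P_B/Q_A) = 6.0000 × 14.06/1679.76 ≈ 0.050.
%ΔQ_A ≈ ε × %ΔP_B = 0.050 × (-19%) = -1.0%.

-1.0%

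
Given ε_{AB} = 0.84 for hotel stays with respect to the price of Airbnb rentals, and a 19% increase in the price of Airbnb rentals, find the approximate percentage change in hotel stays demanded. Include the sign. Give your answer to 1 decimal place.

16.0%

%ΔQ ≈ ε × %ΔP of Airbnb rentals = 0.84 × (19%) = 16.0%.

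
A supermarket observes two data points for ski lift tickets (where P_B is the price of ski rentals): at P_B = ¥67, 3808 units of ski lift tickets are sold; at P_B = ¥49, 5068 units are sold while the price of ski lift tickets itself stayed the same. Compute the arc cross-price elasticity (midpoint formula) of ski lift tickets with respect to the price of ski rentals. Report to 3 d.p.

-0.915

ΔQ_A = 5068 − 3808 = 1260; ΔP_B = 49 − 67 = -18.
Midpoints: Q̄_A = 4438.0, P̄_B = 58.00.
ε = (ΔQ_A/Q̄_A)/(ΔP_B/P̄_B) = (1260/4438.0)/(-18/58.00) ≈ -0.915.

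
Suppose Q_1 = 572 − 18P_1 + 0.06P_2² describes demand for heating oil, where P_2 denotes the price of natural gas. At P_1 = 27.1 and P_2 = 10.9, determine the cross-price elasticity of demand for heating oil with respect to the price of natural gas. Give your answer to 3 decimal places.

0.156

At P_1 = 27.1 and P_2 = 10.9: Q_1 = 91.329.
∂Q_1/∂P_2 = 0.12P_2 = 0.12(10.9) = 1.3080.
ε = (∂Q_1/∂P_2)(P_2/Q_1) = 1.3080 × (10.9/91.329) ≈ 0.156.
ε > 0: substitutes.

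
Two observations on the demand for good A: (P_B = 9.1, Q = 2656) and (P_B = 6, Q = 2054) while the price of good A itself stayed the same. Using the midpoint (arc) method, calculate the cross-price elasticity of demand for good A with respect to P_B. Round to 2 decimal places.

0.62

ΔQ_A = 2054 − 2656 = -602; ΔP_B = 6 − 9.1 = -3.1.
Midpoints: Q̄_A = 2355.0, P̄_B = 7.55.
ε = (ΔQ_A/Q̄_A)/(ΔP_B/P̄_B) = (-602/2355.0)/(-3.1/7.55) ≈ 0.62.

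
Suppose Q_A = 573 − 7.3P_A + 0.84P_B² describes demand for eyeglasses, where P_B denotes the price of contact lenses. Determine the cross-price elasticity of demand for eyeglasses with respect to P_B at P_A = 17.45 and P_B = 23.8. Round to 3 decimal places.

At P_A = 17.45 and P_B = 23.8: Q_A = 921.425.
∂Q_A/∂P_B = 1.68P_B = 1.68(23.8) = 39.9840.
ε = (∂Q_A/∂P_B)(P_B/Q_A) = 39.9840 × (23.8/921.425) ≈ 1.033.
ε > 0: substitutes.

1.033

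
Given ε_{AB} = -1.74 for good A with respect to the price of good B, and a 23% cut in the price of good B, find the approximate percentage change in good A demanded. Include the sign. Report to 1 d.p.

40.0%

%ΔQ ≈ ε × %ΔP of good B = -1.74 × (-23%) = 40.0%.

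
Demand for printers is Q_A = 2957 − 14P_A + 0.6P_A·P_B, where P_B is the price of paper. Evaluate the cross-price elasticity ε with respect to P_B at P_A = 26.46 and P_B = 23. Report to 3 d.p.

At P_A = 26.46 and P_B = 23: Q_A = 2951.708.
∂Q_A/∂P_B = 0.6P_A = 0.6(26.46) = 15.8760.
ε = (∂Q_A/∂P_B)(P_B/Q_A) = 15.8760 × (23/2951.708) ≈ 0.124.
ε > 0: substitutes.

0.124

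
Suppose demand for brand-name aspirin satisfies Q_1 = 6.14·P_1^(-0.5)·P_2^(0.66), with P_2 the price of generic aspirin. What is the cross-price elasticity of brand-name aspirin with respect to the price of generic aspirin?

0.66

In a log-linear (constant-elasticity) demand function, the coefficient on the exponent of P_2 is the cross-price elasticity.
ε = 0.66. Positive, so brand-name aspirin and generic aspirin are substitutes.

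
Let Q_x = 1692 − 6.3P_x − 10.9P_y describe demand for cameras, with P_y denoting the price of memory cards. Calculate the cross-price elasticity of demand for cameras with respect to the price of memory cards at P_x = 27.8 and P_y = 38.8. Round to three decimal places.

-0.387

At P_x = 27.8 and P_y = 38.8: Q_x = 1093.94.
∂Q_x/∂P_y = -10.9.
ε = (∂Q_x/∂P_y)(P_y/Q_x) = -10.9 × (38.8/1093.94) ≈ -0.387.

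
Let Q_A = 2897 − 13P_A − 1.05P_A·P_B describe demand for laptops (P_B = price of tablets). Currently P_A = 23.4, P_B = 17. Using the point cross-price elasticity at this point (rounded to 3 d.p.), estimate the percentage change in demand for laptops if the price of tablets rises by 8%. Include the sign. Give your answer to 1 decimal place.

At P_A = 23.4, P_B = 17: Q_A = 2175.11.
∂Q_A/∂P_B = -1.05P_A = -24.5700.
ε = (∂Q_A/∂P_B)(P_B/Q_A) = -24.5700 × 17/2175.11 ≈ -0.192.
%ΔQ_A ≈ ε × %ΔP_B = -0.192 × (8%) = -1.5%.

-1.5%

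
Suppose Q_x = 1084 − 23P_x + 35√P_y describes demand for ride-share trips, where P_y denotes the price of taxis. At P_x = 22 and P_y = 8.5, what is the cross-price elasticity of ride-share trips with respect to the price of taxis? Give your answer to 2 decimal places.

0.08

At P_x = 22 and P_y = 8.5: Q_x = 680.042.
∂Q_x/∂P_y = 35/(2√P_y) = 35/(2√8.5) = 6.0025.
ε = (∂Q_x/∂P_y)(P_y/Q_x) = 6.0025 × (8.5/680.042) ≈ 0.08.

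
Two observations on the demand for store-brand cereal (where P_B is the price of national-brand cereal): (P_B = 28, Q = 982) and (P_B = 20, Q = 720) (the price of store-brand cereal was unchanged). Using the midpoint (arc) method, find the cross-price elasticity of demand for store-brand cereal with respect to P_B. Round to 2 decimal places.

0.92

ΔQ_A = 720 − 982 = -262; ΔP_B = 20 − 28 = -8.
Midpoints: Q̄_A = 851.0, P̄_B = 24.00.
ε = (ΔQ_A/Q̄_A)/(ΔP_B/P̄_B) = (-262/851.0)/(-8/24.00) ≈ 0.92.
ε > 0: store-brand cereal and national-brand cereal are substitutes.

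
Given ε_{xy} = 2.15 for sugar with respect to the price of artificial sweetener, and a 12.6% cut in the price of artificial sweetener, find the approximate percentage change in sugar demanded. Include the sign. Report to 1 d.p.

%ΔQ ≈ ε × %ΔP of artificial sweetener = 2.15 × (-12.6%) = -27.1%.
Demand for sugar falls by about 27.1%.

-27.1%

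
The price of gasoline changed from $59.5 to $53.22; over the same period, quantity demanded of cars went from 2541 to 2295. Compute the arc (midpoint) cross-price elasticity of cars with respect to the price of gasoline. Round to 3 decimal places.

ΔQ_A = 2295 − 2541 = -246; ΔP_B = 53.22 − 59.5 = -6.28.
Midpoints: Q̄_A = 2418.0, P̄_B = 56.36.
ε = (ΔQ_A/Q̄_A)/(ΔP_B/P̄_B) = (-246/2418.0)/(-6.28/56.36) ≈ 0.913.
ε > 0: cars and gasoline are substitutes.

0.913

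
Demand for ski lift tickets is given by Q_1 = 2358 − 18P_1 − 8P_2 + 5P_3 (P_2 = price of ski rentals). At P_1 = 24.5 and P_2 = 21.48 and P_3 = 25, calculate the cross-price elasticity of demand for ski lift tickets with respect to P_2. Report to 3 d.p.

At P_1 = 24.5 and P_2 = 21.48 and P_3 = 25: Q_1 = 1870.16.
∂Q_1/∂P_2 = -8.
ε = (∂Q_1/∂P_2)(P_2/Q_1) = -8 × (21.48/1870.16) ≈ -0.092.
Since ε < 0, ski lift tickets and ski rentals are complements.

-0.092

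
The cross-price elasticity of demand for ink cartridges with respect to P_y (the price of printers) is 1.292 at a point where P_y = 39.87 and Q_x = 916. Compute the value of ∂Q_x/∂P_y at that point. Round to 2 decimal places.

29.68

ε = (∂Q_x/∂P_y)·(P_y/Q_x) ⇒ ∂Q_x/∂P_y = ε·Q_x/P_y = 1.292 × 916/39.87 ≈ 29.68.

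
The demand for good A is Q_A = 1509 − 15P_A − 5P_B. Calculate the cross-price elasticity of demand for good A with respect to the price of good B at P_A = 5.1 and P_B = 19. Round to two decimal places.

-0.07

At P_A = 5.1 and P_B = 19: Q_A = 1337.5.
∂Q_A/∂P_B = -5.
ε = (∂Q_A/∂P_B)(P_B/Q_A) = -5 × (19/1337.5) ≈ -0.07.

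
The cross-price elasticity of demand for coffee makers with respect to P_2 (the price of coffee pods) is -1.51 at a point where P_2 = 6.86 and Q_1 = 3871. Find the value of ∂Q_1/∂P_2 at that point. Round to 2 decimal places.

ε = (∂Q_1/∂P_2)·(P_2/Q_1) ⇒ ∂Q_1/∂P_2 = ε·Q_1/P_2 = -1.51 × 3871/6.86 ≈ -852.07.

-852.07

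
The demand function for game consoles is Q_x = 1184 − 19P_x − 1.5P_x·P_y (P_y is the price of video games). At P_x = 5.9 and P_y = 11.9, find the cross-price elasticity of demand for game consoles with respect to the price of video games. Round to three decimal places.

At P_x = 5.9 and P_y = 11.9: Q_x = 966.585.
∂Q_x/∂P_y = -1.5P_x = -1.5(5.9) = -8.8500.
ε = (∂Q_x/∂P_y)(P_y/Q_x) = -8.8500 × (11.9/966.585) ≈ -0.109.

-0.109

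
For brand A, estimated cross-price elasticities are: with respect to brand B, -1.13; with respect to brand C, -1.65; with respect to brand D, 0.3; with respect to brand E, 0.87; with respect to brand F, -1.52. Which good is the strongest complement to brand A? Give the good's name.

Complements have ε < 0. The most negative value is -1.65 (brand C).

brand C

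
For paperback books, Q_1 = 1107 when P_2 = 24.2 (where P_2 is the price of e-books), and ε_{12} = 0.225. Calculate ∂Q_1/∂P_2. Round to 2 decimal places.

ε = (∂Q_1/∂P_2)·(P_2/Q_1) ⇒ ∂Q_1/∂P_2 = ε·Q_1/P_2 = 0.225 × 1107/24.2 ≈ 10.29.

10.29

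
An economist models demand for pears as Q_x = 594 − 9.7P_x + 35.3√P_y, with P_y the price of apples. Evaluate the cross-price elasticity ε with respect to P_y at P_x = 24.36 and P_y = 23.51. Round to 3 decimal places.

0.162

At P_x = 24.36 and P_y = 23.51: Q_x = 528.868.
∂Q_x/∂P_y = 35.3/(2√P_y) = 35.3/(2√23.51) = 3.6401.
ε = (∂Q_x/∂P_y)(P_y/Q_x) = 3.6401 × (23.51/528.868) ≈ 0.162.
ε > 0: substitutes.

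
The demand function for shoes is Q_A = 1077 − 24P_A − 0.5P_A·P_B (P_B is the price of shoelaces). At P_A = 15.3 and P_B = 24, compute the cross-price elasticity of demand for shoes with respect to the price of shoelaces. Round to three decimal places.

At P_A = 15.3 and P_B = 24: Q_A = 526.2.
∂Q_A/∂P_B = -0.5P_A = -0.5(15.3) = -7.6500.
ε = (∂Q_A/∂P_B)(P_B/Q_A) = -7.6500 × (24/526.2) ≈ -0.349.

-0.349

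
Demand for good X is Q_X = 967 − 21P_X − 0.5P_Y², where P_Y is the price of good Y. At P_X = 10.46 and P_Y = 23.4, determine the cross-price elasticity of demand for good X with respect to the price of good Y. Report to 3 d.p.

-1.156

At P_X = 10.46 and P_Y = 23.4: Q_X = 473.56.
∂Q_X/∂P_Y = -1P_Y = -1(23.4) = -23.4000.
ε = (∂Q_X/∂P_Y)(P_Y/Q_X) = -23.4000 × (23.4/473.56) ≈ -1.156.
ε < 0: complements.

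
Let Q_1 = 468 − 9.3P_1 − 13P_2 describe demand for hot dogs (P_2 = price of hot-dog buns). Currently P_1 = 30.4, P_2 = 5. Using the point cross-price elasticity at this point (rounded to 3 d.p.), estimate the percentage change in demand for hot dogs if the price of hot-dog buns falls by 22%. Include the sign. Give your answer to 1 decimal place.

At P_1 = 30.4, P_2 = 5: Q_1 = 120.28.
∂Q_1/∂P_2 = -13.
ε = (∂Q_1/∂P_2)(P_2/Q_1) = -13.0000 × 5/120.28 ≈ -0.540.
%ΔQ_1 ≈ ε × %ΔP_2 = -0.540 × (-22%) = 11.9%.

11.9%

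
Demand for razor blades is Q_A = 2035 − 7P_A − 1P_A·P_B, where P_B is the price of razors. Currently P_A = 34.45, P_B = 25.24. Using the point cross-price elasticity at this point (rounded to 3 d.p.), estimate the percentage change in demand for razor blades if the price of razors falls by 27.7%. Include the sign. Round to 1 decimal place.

At P_A = 34.45, P_B = 25.24: Q_A = 924.332.
∂Q_A/∂P_B = -1P_A = -34.4500.
ε = (∂Q_A/∂P_B)(P_B/Q_A) = -34.4500 × 25.24/924.332 ≈ -0.941.
%ΔQ_A ≈ ε × %ΔP_B = -0.941 × (-27.7%) = 26.1%.

26.1%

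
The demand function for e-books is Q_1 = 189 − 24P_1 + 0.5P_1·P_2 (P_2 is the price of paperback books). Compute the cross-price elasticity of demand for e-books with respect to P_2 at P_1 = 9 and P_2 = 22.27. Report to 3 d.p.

1.369

At P_1 = 9 and P_2 = 22.27: Q_1 = 73.215.
∂Q_1/∂P_2 = 0.5P_1 = 0.5(9) = 4.5000.
ε = (∂Q_1/∂P_2)(P_2/Q_1) = 4.5000 × (22.27/73.215) ≈ 1.369.
ε > 0: substitutes.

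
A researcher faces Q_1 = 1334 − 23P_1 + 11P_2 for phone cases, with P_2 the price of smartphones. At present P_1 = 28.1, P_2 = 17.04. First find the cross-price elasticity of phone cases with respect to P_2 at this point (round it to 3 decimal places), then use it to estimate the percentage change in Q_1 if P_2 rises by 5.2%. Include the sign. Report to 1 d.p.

At P_1 = 28.1, P_2 = 17.04: Q_1 = 875.14.
∂Q_1/∂P_2 = 11.
ε = (∂Q_1/∂P_2)(P_2/Q_1) = 11.0000 × 17.04/875.14 ≈ 0.214.
%ΔQ_1 ≈ ε × %ΔP_2 = 0.214 × (5.2%) = 1.1%.

1.1%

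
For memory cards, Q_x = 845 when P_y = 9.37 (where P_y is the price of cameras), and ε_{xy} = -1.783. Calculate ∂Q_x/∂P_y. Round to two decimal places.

-160.79

ε = (∂Q_x/∂P_y)·(P_y/Q_x) ⇒ ∂Q_x/∂P_y = ε·Q_x/P_y = -1.783 × 845/9.37 ≈ -160.79.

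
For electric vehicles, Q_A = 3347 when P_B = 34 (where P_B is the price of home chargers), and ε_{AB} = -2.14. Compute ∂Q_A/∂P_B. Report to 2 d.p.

ε = (∂Q_A/∂P_B)·(P_B/Q_A) ⇒ ∂Q_A/∂P_B = ε·Q_A/P_B = -2.14 × 3347/34 ≈ -210.66.

-210.66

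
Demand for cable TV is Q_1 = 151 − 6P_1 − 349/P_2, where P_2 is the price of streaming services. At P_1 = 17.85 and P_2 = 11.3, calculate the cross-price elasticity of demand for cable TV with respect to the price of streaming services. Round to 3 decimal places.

2.373

At P_1 = 17.85 and P_2 = 11.3: Q_1 = 13.015.
∂Q_1/∂P_2 = 349/P_2² = 2.7332.
ε = (∂Q_1/∂P_2)(P_2/Q_1) = 2.7332 × (11.3/13.015) ≈ 2.373.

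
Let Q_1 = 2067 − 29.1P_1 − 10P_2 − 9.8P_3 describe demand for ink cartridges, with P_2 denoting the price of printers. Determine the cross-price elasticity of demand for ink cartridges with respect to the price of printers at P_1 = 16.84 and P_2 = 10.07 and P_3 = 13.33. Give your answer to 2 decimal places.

-0.07

At P_1 = 16.84 and P_2 = 10.07 and P_3 = 13.33: Q_1 = 1345.622.
∂Q_1/∂P_2 = -10.
ε = (∂Q_1/∂P_2)(P_2/Q_1) = -10 × (10.07/1345.622) ≈ -0.07.
Since ε < 0, ink cartridges and printers are complements.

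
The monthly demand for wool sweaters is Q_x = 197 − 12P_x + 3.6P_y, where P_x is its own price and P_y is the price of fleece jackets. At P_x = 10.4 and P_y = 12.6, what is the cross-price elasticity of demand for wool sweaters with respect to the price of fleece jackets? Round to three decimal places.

At P_x = 10.4 and P_y = 12.6: Q_x = 117.56.
∂Q_x/∂P_y = 3.6.
ε = (∂Q_x/∂P_y)(P_y/Q_x) = 3.6 × (12.6/117.56) ≈ 0.386.
Since ε > 0, wool sweaters and fleece jackets are substitutes.

0.386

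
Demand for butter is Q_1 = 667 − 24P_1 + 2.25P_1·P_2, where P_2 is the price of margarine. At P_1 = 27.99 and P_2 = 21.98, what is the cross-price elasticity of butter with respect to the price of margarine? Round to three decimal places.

At P_1 = 27.99 and P_2 = 21.98: Q_1 = 1379.485.
∂Q_1/∂P_2 = 2.25P_1 = 2.25(27.99) = 62.9775.
ε = (∂Q_1/∂P_2)(P_2/Q_1) = 62.9775 × (21.98/1379.485) ≈ 1.003.
ε > 0: substitutes.

1.003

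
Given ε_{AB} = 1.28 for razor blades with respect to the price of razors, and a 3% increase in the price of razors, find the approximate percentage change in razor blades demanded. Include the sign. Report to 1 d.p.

%ΔQ ≈ ε × %ΔP of razors = 1.28 × (3%) = 3.8%.

3.8%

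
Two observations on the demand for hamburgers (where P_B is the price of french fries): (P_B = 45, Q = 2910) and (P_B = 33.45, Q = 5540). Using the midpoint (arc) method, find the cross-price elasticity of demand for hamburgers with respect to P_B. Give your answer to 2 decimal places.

ΔQ_A = 5540 − 2910 = 2630; ΔP_B = 33.45 − 45 = -11.55.
Midpoints: Q̄_A = 4225.0, P̄_B = 39.23.
ε = (ΔQ_A/Q̄_A)/(ΔP_B/P̄_B) = (2630/4225.0)/(-11.55/39.23) ≈ -2.11.

-2.11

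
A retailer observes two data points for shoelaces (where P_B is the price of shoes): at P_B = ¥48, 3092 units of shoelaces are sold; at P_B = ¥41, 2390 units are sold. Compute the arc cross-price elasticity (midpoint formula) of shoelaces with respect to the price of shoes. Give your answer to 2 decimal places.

ΔQ_A = 2390 − 3092 = -702; ΔP_B = 41 − 48 = -7.
Midpoints: Q̄_A = 2741.0, P̄_B = 44.50.
ε = (ΔQ_A/Q̄_A)/(ΔP_B/P̄_B) = (-702/2741.0)/(-7/44.50) ≈ 1.63.

1.63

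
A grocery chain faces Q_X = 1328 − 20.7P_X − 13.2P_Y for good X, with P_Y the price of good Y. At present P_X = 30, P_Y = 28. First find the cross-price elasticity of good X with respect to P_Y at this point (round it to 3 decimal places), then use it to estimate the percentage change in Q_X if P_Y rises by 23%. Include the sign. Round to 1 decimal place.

At P_X = 30, P_Y = 28: Q_X = 337.4.
∂Q_X/∂P_Y = -13.2.
ε = (∂Q_X/∂P_Y)(P_Y/Q_X) = -13.2000 × 28/337.4 ≈ -1.095.
%ΔQ_X ≈ ε × %ΔP_Y = -1.095 × (23%) = -25.2%.

-25.2%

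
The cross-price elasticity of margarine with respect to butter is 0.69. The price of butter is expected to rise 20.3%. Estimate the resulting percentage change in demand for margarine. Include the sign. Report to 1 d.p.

14.0%

%ΔQ ≈ ε × %ΔP of butter = 0.69 × (20.3%) = 14.0%.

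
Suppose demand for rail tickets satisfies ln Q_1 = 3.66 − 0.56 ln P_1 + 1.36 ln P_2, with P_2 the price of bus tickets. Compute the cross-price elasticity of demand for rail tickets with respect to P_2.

1.36

In a log-linear (constant-elasticity) demand function, the coefficient on ln P_2 is the cross-price elasticity.
ε = 1.36. Positive, so rail tickets and bus tickets are substitutes.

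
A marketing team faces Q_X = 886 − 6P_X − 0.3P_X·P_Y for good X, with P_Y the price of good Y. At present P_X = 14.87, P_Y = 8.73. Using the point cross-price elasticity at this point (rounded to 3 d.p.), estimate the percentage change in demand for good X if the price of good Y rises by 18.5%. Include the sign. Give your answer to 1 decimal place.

At P_X = 14.87, P_Y = 8.73: Q_X = 757.835.
∂Q_X/∂P_Y = -0.3P_X = -4.4610.
ε = (∂Q_X/∂P_Y)(P_Y/Q_X) = -4.4610 × 8.73/757.835 ≈ -0.051.
%ΔQ_X ≈ ε × %ΔP_Y = -0.051 × (18.5%) = -0.9%.

-0.9%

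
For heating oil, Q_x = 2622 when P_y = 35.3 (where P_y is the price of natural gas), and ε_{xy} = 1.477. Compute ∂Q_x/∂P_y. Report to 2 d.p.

ε = (∂Q_x/∂P_y)·(P_y/Q_x) ⇒ ∂Q_x/∂P_y = ε·Q_x/P_y = 1.477 × 2622/35.3 ≈ 109.71.

109.71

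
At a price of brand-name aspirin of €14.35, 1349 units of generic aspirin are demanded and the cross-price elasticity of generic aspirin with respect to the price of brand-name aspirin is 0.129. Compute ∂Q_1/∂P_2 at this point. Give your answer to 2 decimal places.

ε = (∂Q_1/∂P_2)·(P_2/Q_1) ⇒ ∂Q_1/∂P_2 = ε·Q_1/P_2 = 0.129 × 1349/14.35 ≈ 12.13.

12.13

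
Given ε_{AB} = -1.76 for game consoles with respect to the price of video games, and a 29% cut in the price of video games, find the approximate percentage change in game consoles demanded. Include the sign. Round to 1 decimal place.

51.0%

%ΔQ ≈ ε × %ΔP of video games = -1.76 × (-29%) = 51.0%.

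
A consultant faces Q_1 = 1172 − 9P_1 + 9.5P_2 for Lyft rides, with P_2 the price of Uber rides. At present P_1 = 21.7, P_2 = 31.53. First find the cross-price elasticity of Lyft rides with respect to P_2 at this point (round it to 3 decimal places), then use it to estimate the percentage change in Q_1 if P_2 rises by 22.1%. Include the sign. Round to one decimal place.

At P_1 = 21.7, P_2 = 31.53: Q_1 = 1276.235.
∂Q_1/∂P_2 = 9.5.
ε = (∂Q_1/∂P_2)(P_2/Q_1) = 9.5000 × 31.53/1276.235 ≈ 0.235.
%ΔQ_1 ≈ ε × %ΔP_2 = 0.235 × (22.1%) = 5.2%.

5.2%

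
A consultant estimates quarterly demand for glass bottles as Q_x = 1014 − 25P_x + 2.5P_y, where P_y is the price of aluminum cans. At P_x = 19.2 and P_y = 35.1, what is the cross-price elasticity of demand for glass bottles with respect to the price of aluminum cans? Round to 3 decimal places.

At P_x = 19.2 and P_y = 35.1: Q_x = 621.75.
∂Q_x/∂P_y = 2.5.
ε = (∂Q_x/∂P_y)(P_y/Q_x) = 2.5 × (35.1/621.75) ≈ 0.141.
Since ε > 0, glass bottles and aluminum cans are substitutes.

0.141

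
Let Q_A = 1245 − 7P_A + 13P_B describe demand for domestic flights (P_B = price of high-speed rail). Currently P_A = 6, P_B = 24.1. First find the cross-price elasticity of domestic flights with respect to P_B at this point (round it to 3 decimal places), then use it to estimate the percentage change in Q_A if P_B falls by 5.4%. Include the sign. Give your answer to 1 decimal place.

At P_A = 6, P_B = 24.1: Q_A = 1516.3.
∂Q_A/∂P_B = 13.
ε = (∂Q_A/∂P_B)(P_B/Q_A) = 13.0000 × 24.1/1516.3 ≈ 0.207.
%ΔQ_A ≈ ε × %ΔP_B = 0.207 × (-5.4%) = -1.1%.

-1.1%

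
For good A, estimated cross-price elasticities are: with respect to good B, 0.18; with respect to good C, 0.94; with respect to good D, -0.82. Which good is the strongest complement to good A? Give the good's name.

good D

Complements have ε < 0. The most negative value is -0.82 (good D).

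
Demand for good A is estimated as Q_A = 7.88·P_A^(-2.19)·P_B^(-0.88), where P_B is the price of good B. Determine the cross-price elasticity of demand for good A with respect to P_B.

-0.88

In a log-linear (constant-elasticity) demand function, the coefficient on the exponent of P_B is the cross-price elasticity.
ε = -0.88. Negative, so good A and good B are complements.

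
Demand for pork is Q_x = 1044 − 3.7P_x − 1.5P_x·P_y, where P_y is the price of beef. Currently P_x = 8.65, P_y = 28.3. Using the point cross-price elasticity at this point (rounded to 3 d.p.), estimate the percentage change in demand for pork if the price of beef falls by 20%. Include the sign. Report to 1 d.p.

At P_x = 8.65, P_y = 28.3: Q_x = 644.803.
∂Q_x/∂P_y = -1.5P_x = -12.9750.
ε = (∂Q_x/∂P_y)(P_y/Q_x) = -12.9750 × 28.3/644.803 ≈ -0.569.
%ΔQ_x ≈ ε × %ΔP_y = -0.569 × (-20%) = 11.4%.

11.4%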